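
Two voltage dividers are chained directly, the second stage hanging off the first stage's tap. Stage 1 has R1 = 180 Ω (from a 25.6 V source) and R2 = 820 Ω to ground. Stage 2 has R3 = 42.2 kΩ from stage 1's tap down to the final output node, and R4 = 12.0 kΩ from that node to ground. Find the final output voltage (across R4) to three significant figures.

V_out ≈ 4.64 V

Stage 2 presents R3+R4 = 54200 Ω as a load on stage 1's tap.
Stage 1's lower leg becomes R2‖(R3+R4) = 807.8 Ω, so V_mid = 25.6 × 807.8/987.8 = 20.93 V.
Stage 2 is itself unloaded: V_out = V_mid × R4/(R3+R4) = 20.93 × 12000/54200 = 4.64 V.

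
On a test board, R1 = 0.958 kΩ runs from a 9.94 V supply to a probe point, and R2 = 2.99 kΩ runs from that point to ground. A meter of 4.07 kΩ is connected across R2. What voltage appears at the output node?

The load sits in parallel with R2: R2‖R_L = (2990 × 4070) / (2990 + 4070) = 1724 Ω.
V_out = 9.94 × 1724 / (958 + 1724) = 9.94 × 1724/2682 = 6.39 V.

V_out ≈ 6.39 V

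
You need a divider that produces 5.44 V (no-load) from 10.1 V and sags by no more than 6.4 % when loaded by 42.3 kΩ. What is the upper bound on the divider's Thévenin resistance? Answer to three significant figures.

R_th ≤ 2.89 kΩ

Loading drop = R_th/(R_th + R_L) ≤ 0.0640, so R_th ≤ R_L · ε/(1−ε) = 42.3 kΩ × 0.0640/0.9360 = 2.89 kΩ.
(Any R1, R2 with R2/(R1+R2) = 0.539 and R1‖R2 ≤ 2.89 kΩ will meet the spec.)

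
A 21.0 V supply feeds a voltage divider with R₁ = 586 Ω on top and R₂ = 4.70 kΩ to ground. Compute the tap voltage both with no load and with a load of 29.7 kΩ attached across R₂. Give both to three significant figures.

Open-circuit: V = 21.0 × 4700/(586 + 4700) = 18.7 V.
With the load, R₂ becomes R₂‖R_L = 4058 Ω, so V = 21.0 × 4058/4644 = 18.4 V.

Unloaded: 18.7 V; loaded: 18.4 V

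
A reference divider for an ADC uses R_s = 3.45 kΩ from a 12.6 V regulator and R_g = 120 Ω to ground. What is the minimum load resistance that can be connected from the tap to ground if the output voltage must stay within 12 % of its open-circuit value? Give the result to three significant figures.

Output resistance R_th = R_s‖R_g = (3450 × 120)/3570 = 116.0 Ω.
The fractional drop is R_th/(R_th + R_L); requiring this ≤ 0.120 gives R_L ≥ R_th(1/0.120 − 1) = 116.0 × 7.333 = 850 Ω.

R_L(min) ≈ 850 Ω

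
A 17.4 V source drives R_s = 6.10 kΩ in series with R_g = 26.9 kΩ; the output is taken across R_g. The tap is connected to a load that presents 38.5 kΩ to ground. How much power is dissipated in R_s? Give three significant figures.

P ≈ 3.84 mW

Total resistance from the source is R_s + (R_g‖R_L) = 21.94 kΩ, so I = 17.4/21.94 kΩ = 0.7932 mA.
P = I²·R_s = (0.7932 mA)² × 6.10 kΩ = 3.84 mW.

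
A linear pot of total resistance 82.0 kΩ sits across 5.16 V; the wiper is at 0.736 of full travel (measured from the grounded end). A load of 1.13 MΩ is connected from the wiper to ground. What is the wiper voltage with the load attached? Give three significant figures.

V ≈ 3.74 V

The wiper splits the pot into (1−α)R = 21.65 kΩ above and αR = 60.35 kΩ below.
Lower section ‖ load = 57.29 kΩ.
V_wiper = 5.16 × 57.29/(21.65 + 57.29) = 3.74 V.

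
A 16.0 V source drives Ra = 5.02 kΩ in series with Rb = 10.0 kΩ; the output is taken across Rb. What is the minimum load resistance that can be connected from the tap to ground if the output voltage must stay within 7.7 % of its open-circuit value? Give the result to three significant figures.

R_L(min) ≈ 40.1 kΩ

Output resistance R_th = Ra‖Rb = (5.02 × 10.0)/15.02 = 3.342 kΩ.
The fractional drop is R_th/(R_th + R_L); requiring this ≤ 0.0770 gives R_L ≥ R_th(1/0.0770 − 1) = 3.342 × 11.99 = 40.1 kΩ.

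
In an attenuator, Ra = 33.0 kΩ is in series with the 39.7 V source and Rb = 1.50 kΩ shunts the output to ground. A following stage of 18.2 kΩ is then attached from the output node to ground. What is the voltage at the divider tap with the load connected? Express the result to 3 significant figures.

The load sits in parallel with Rb: Rb‖R_L = (1.50 × 18.2) / (1.50 + 18.2) = 1.386 kΩ.
V_out = 39.7 × 1.386 / (33.0 + 1.386) = 39.7 × 1.386/34.39 = 1.60 V.
(Unloaded it would have been 1.73 V.)

V_out ≈ 1.60 V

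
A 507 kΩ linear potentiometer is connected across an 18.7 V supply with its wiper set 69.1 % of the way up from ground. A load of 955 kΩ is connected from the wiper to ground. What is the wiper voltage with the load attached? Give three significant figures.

V ≈ 11.6 V

The wiper splits the pot into (1−α)R = 156.7 kΩ above and αR = 350.3 kΩ below.
Lower section ‖ load = 256.3 kΩ.
V_wiper = 18.7 × 256.3/(156.7 + 256.3) = 11.6 V.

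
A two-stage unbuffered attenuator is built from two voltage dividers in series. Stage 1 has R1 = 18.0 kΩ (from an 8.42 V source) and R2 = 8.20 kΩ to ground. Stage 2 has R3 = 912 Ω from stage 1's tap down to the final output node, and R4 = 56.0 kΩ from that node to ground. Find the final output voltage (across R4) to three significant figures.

V_out ≈ 2.36 V

Stage 2 presents R3+R4 = 56910 Ω as a load on stage 1's tap.
Stage 1's lower leg becomes R2‖(R3+R4) = 7167 Ω, so V_mid = 8.42 × 7167/25170 = 2.398 V.
Stage 2 is itself unloaded: V_out = V_mid × R4/(R3+R4) = 2.398 × 56000/56910 = 2.36 V.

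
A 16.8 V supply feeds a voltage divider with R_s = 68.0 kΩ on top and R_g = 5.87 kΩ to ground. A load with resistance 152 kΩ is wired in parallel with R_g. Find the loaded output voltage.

V_out ≈ 1.29 V

The load sits in parallel with R_g: R_g‖R_L = (5.87 × 152) / (5.87 + 152) = 5.652 kΩ.
V_out = 16.8 × 5.652 / (68.0 + 5.652) = 16.8 × 5.652/73.65 = 1.29 V.
(Unloaded it would have been 1.33 V.)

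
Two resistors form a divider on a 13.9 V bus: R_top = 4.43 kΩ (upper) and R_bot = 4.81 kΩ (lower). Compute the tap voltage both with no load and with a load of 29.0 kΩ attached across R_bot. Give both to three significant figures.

Open-circuit: V = 13.9 × 4.81/(4.43 + 4.81) = 7.24 V.
With the load, R_bot becomes R_bot‖R_L = 4.126 kΩ, so V = 13.9 × 4.126/8.556 = 6.70 V.

Unloaded: 7.24 V; loaded: 6.70 V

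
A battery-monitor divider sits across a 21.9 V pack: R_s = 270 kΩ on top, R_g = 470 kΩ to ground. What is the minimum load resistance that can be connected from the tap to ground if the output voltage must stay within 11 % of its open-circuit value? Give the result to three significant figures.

R_L(min) ≈ 1.39 MΩ

Output resistance R_th = R_s‖R_g = (270 × 470)/740.0 = 171.5 kΩ.
The fractional drop is R_th/(R_th + R_L); requiring this ≤ 0.110 gives R_L ≥ R_th(1/0.110 − 1) = 171.5 × 8.091 = 1.39 MΩ.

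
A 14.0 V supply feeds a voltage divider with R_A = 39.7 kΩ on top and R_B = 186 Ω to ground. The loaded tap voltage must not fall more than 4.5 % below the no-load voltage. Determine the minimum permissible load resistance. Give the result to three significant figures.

Output resistance R_th = R_A‖R_B = (39700 × 186)/39890 = 185.1 Ω.
The fractional drop is R_th/(R_th + R_L); requiring this ≤ 0.0450 gives R_L ≥ R_th(1/0.0450 − 1) = 185.1 × 21.22 = 3.93 kΩ.

R_L(min) ≈ 3.93 kΩ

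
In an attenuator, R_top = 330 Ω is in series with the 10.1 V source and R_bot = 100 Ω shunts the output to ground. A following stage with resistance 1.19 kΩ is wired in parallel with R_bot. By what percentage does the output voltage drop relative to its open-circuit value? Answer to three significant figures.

6.06 %

The divider's output (Thévenin) resistance is R_top‖R_bot = 76.74 Ω.
Fractional drop under load = R_th/(R_th + R_L) = 76.74 / (76.74 + 1190) = 0.06058.
So the output falls by 6.06 %.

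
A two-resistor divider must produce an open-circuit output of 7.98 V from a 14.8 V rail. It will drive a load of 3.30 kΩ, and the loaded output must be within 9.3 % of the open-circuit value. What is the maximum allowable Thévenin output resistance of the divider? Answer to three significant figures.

Loading drop = R_th/(R_th + R_L) ≤ 0.0930, so R_th ≤ R_L · ε/(1−ε) = 3.30 kΩ × 0.0930/0.9070 = 338 Ω.

R_th ≤ 338 Ω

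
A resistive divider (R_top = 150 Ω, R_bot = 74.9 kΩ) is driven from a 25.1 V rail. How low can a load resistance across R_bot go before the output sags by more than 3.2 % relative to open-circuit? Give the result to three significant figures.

R_L(min) ≈ 4.53 kΩ

Output resistance R_th = R_top‖R_bot = (150 × 74900)/75050 = 149.7 Ω.
The fractional drop is R_th/(R_th + R_L); requiring this ≤ 0.0320 gives R_L ≥ R_th(1/0.0320 − 1) = 149.7 × 30.25 = 4.53 kΩ.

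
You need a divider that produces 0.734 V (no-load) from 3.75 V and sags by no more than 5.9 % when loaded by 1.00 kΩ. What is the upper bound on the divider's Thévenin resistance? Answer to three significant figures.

R_th ≤ 62.7 Ω

Loading drop = R_th/(R_th + R_L) ≤ 0.0590, so R_th ≤ R_L · ε/(1−ε) = 1.00 kΩ × 0.0590/0.9410 = 62.7 Ω.
(Any R1, R2 with R2/(R1+R2) = 0.196 and R1‖R2 ≤ 62.7 Ω will meet the spec.)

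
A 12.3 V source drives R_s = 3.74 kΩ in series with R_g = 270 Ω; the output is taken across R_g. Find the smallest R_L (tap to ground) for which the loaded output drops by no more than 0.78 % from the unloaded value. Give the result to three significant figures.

Output resistance R_th = R_s‖R_g = (3740 × 270)/4010 = 251.8 Ω.
The fractional drop is R_th/(R_th + R_L); requiring this ≤ 0.00780 gives R_L ≥ R_th(1/0.00780 − 1) = 251.8 × 127.2 = 32.0 kΩ.

R_L(min) ≈ 32.0 kΩ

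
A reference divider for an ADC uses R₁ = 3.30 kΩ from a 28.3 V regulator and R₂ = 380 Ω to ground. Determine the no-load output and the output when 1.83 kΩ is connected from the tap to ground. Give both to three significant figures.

Unloaded: 2.92 V; loaded: 2.46 V

Open-circuit: V = 28.3 × 380/(3300 + 380) = 2.92 V.
With the load, R₂ becomes R₂‖R_L = 314.7 Ω, so V = 28.3 × 314.7/3615 = 2.46 V.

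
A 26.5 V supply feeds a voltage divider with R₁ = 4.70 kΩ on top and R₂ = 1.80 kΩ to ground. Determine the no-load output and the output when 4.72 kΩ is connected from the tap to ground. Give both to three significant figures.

Unloaded: 7.34 V; loaded: 5.75 V

Open-circuit: V = 26.5 × 1.80/(4.70 + 1.80) = 7.34 V.
With the load, R₂ becomes R₂‖R_L = 1.303 kΩ, so V = 26.5 × 1.303/6.003 = 5.75 V.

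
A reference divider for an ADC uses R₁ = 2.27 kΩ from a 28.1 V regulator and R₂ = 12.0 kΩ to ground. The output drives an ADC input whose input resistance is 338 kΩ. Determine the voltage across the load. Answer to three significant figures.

V_out ≈ 23.5 V

The load sits in parallel with R₂: R₂‖R_L = (12.0 × 338) / (12.0 + 338) = 11.59 kΩ.
V_out = 28.1 × 11.59 / (2.27 + 11.59) = 28.1 × 11.59/13.86 = 23.5 V.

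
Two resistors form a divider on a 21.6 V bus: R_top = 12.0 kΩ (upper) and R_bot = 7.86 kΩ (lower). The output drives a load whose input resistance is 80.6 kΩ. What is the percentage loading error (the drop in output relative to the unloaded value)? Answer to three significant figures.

The divider's output (Thévenin) resistance is R_top‖R_bot = 4.749 kΩ.
Fractional drop under load = R_th/(R_th + R_L) = 4.749 / (4.749 + 80.6) = 0.05564.
So the output falls by 5.56 %.

5.56 %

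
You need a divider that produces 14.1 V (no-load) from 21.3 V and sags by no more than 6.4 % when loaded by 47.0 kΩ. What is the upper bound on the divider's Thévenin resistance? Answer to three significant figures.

Loading drop = R_th/(R_th + R_L) ≤ 0.0640, so R_th ≤ R_L · ε/(1−ε) = 47.0 kΩ × 0.0640/0.9360 = 3.21 kΩ.

R_th ≤ 3.21 kΩ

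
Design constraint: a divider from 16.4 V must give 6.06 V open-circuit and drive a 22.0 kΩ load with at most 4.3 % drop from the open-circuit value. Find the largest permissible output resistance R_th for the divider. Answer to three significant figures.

R_th ≤ 989 Ω

Loading drop = R_th/(R_th + R_L) ≤ 0.0430, so R_th ≤ R_L · ε/(1−ε) = 22.0 kΩ × 0.0430/0.9570 = 989 Ω.
(Any R1, R2 with R2/(R1+R2) = 0.370 and R1‖R2 ≤ 989 Ω will meet the spec.)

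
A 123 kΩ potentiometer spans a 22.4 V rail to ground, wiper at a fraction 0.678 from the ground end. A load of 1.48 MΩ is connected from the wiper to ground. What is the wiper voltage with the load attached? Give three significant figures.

The wiper splits the pot into (1−α)R = 39.61 kΩ above and αR = 83.39 kΩ below.
Lower section ‖ load = 78.95 kΩ.
V_wiper = 22.4 × 78.95/(39.61 + 78.95) = 14.9 V.

V ≈ 14.9 V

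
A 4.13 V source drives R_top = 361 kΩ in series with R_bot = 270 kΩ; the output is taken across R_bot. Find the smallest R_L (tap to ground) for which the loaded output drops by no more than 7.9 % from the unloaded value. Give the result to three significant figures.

Output resistance R_th = R_top‖R_bot = (361 × 270)/631.0 = 154.5 kΩ.
The fractional drop is R_th/(R_th + R_L); requiring this ≤ 0.0790 gives R_L ≥ R_th(1/0.0790 − 1) = 154.5 × 11.66 = 1.80 MΩ.

R_L(min) ≈ 1.80 MΩ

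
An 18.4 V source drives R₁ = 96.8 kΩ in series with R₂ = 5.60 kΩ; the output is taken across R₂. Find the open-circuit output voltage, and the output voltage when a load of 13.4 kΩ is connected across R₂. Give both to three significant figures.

Open-circuit: V = 18.4 × 5.60/(96.8 + 5.60) = 1.01 V.
With the load, R₂ becomes R₂‖R_L = 3.949 kΩ, so V = 18.4 × 3.949/100.7 = 0.721 V.

Unloaded: 1.01 V; loaded: 0.721 V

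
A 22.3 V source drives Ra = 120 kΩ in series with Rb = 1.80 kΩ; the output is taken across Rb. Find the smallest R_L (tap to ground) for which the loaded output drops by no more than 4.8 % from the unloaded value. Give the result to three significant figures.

R_L(min) ≈ 35.2 kΩ

Output resistance R_th = Ra‖Rb = (120 × 1.80)/121.8 = 1.773 kΩ.
The fractional drop is R_th/(R_th + R_L); requiring this ≤ 0.0480 gives R_L ≥ R_th(1/0.0480 − 1) = 1.773 × 19.83 = 35.2 kΩ.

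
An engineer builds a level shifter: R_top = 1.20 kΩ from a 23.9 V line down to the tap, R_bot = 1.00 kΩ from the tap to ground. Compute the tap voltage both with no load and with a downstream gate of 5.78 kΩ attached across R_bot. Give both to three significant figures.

Open-circuit: V = 23.9 × 1.00/(1.20 + 1.00) = 10.9 V.
With the load, R_bot becomes R_bot‖R_L = 0.8525 kΩ, so V = 23.9 × 0.8525/2.053 = 9.93 V.

Unloaded: 10.9 V; loaded: 9.93 V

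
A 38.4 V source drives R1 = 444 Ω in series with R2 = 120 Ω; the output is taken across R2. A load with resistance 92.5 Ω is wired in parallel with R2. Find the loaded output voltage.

V_out ≈ 4.04 V

The load sits in parallel with R2: R2‖R_L = (120 × 92.5) / (120 + 92.5) = 52.24 Ω.
V_out = 38.4 × 52.24 / (444 + 52.24) = 38.4 × 52.24/496.2 = 4.04 V.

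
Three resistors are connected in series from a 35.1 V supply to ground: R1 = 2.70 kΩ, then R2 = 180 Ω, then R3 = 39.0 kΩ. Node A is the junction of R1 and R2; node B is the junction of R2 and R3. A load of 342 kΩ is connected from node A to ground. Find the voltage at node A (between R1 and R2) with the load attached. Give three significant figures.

V ≈ 32.6 V

Below node A the series string R2+R3 = 39180 Ω sits in parallel with the 342000 Ω load: 35150 Ω.
V_A = 35.1 × 35150/(2700 + 35150) = 32.6 V.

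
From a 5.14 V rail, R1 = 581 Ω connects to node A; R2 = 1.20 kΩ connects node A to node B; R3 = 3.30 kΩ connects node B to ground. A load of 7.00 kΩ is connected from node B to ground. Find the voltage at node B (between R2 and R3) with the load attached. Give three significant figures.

V ≈ 2.86 V

At node B, R3 is in parallel with the load: R3‖R_L = 2243 Ω.
Below node A the resistance is R2 + (R3‖R_L) = 3443 Ω, so V_A = 5.14 × 3443/4024 = 4.398 V.
Then V_B = V_A × (R3‖R_L)/(R2 + R3‖R_L) = 4.398 × 2243/3443 = 2.86 V.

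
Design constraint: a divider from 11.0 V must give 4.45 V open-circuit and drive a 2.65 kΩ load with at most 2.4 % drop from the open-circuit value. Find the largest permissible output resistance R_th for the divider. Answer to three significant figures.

R_th ≤ 65.2 Ω

Loading drop = R_th/(R_th + R_L) ≤ 0.0240, so R_th ≤ R_L · ε/(1−ε) = 2.65 kΩ × 0.0240/0.9760 = 65.2 Ω.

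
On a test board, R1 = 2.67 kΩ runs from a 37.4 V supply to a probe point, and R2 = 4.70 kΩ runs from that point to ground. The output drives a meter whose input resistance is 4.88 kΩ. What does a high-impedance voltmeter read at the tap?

The load sits in parallel with R2: R2‖R_L = (4.70 × 4.88) / (4.70 + 4.88) = 2.394 kΩ.
V_out = 37.4 × 2.394 / (2.67 + 2.394) = 37.4 × 2.394/5.064 = 17.7 V.
(Unloaded it would have been 23.9 V.)

V_out ≈ 17.7 V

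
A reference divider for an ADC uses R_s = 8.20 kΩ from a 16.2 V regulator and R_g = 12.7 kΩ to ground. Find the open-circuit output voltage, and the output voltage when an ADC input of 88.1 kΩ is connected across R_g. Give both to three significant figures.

Open-circuit: V = 16.2 × 12.7/(8.20 + 12.7) = 9.84 V.
With the load, R_g becomes R_g‖R_L = 11.10 kΩ, so V = 16.2 × 11.10/19.30 = 9.32 V.

Unloaded: 9.84 V; loaded: 9.32 V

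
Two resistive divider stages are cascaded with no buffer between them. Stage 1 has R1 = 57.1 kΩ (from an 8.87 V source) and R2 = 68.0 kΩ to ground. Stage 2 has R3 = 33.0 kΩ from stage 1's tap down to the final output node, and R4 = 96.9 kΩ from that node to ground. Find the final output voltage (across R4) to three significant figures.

Stage 2 presents R3+R4 = 129.9 kΩ as a load on stage 1's tap.
Stage 1's lower leg becomes R2‖(R3+R4) = 44.63 kΩ, so V_mid = 8.87 × 44.63/101.7 = 3.892 V.
Stage 2 is itself unloaded: V_out = V_mid × R4/(R3+R4) = 3.892 × 96.9/129.9 = 2.90 V.

V_out ≈ 2.90 V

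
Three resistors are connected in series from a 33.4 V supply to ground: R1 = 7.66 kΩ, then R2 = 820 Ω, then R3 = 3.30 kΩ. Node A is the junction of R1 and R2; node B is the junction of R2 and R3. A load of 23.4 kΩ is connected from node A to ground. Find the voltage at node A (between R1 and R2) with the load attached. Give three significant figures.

V ≈ 10.5 V

Below node A the series string R2+R3 = 4120 Ω sits in parallel with the 23400 Ω load: 3503 Ω.
V_A = 33.4 × 3503/(7660 + 3503) = 10.5 V.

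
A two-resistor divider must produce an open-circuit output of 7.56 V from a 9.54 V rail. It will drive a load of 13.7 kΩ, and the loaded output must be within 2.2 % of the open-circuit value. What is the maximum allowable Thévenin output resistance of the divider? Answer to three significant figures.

Loading drop = R_th/(R_th + R_L) ≤ 0.0220, so R_th ≤ R_L · ε/(1−ε) = 13.7 kΩ × 0.0220/0.9780 = 308 Ω.
(Any R1, R2 with R2/(R1+R2) = 0.792 and R1‖R2 ≤ 308 Ω will meet the spec.)

R_th ≤ 308 Ω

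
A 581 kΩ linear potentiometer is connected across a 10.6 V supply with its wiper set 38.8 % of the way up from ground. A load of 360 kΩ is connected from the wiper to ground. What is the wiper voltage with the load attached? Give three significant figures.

The wiper splits the pot into (1−α)R = 355.6 kΩ above and αR = 225.4 kΩ below.
Lower section ‖ load = 138.6 kΩ.
V_wiper = 10.6 × 138.6/(355.6 + 138.6) = 2.97 V.

V ≈ 2.97 V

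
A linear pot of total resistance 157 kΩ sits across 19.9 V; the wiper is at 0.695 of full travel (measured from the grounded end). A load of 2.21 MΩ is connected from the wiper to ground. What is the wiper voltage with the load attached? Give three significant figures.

The wiper splits the pot into (1−α)R = 47.89 kΩ above and αR = 109.1 kΩ below.
Lower section ‖ load = 104.0 kΩ.
V_wiper = 19.9 × 104.0/(47.89 + 104.0) = 13.6 V.

V ≈ 13.6 V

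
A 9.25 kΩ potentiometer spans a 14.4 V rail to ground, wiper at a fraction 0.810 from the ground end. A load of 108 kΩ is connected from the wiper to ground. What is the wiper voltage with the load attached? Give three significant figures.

V ≈ 11.5 V

The wiper splits the pot into (1−α)R = 1.757 kΩ above and αR = 7.493 kΩ below.
Lower section ‖ load = 7.006 kΩ.
V_wiper = 14.4 × 7.006/(1.757 + 7.006) = 11.5 V.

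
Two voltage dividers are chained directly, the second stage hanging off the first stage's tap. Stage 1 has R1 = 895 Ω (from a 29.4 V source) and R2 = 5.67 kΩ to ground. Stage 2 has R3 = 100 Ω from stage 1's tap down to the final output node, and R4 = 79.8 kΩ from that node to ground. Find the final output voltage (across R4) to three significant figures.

Stage 2 presents R3+R4 = 79900 Ω as a load on stage 1's tap.
Stage 1's lower leg becomes R2‖(R3+R4) = 5294 Ω, so V_mid = 29.4 × 5294/6189 = 25.15 V.
Stage 2 is itself unloaded: V_out = V_mid × R4/(R3+R4) = 25.15 × 79800/79900 = 25.1 V.

V_out ≈ 25.1 V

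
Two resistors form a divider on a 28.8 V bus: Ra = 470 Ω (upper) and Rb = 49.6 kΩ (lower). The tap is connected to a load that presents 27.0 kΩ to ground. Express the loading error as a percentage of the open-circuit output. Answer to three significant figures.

The divider's output (Thévenin) resistance is Ra‖Rb = 465.6 Ω.
Fractional drop under load = R_th/(R_th + R_L) = 465.6 / (465.6 + 27000) = 0.01695.
So the output falls by 1.70 %.

1.70 %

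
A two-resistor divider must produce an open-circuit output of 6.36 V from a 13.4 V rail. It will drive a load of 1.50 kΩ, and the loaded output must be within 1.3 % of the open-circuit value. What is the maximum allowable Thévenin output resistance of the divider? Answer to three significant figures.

R_th ≤ 19.8 Ω

Loading drop = R_th/(R_th + R_L) ≤ 0.0130, so R_th ≤ R_L · ε/(1−ε) = 1.50 kΩ × 0.0130/0.9870 = 19.8 Ω.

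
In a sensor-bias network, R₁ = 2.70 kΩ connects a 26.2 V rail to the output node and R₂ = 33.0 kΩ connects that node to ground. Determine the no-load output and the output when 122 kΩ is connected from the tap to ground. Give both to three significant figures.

Unloaded: 24.2 V; loaded: 23.7 V

Open-circuit: V = 26.2 × 33.0/(2.70 + 33.0) = 24.2 V.
With the load, R₂ becomes R₂‖R_L = 25.97 kΩ, so V = 26.2 × 25.97/28.67 = 23.7 V.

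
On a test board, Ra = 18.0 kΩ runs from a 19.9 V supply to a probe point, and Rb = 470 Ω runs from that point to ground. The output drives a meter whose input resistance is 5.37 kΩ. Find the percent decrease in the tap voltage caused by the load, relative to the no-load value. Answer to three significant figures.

The divider's output (Thévenin) resistance is Ra‖Rb = 458.0 Ω.
Fractional drop under load = R_th/(R_th + R_L) = 458.0 / (458.0 + 5370) = 0.07859.
So the output falls by 7.86 %.

7.86 %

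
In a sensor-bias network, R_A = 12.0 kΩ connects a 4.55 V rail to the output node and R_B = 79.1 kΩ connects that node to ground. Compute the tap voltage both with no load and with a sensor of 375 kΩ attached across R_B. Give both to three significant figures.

Unloaded: 3.95 V; loaded: 3.84 V

Open-circuit: V = 4.55 × 79.1/(12.0 + 79.1) = 3.95 V.
With the load, R_B becomes R_B‖R_L = 65.32 kΩ, so V = 4.55 × 65.32/77.32 = 3.84 V.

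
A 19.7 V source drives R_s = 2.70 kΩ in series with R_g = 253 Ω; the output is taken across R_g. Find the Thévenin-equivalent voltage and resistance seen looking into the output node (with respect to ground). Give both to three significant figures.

V_th = 1.69 V, R_th = 231 Ω

V_th is the open-circuit tap voltage: 19.7 × 253/(2700 + 253) = 1.69 V.
With the supply zeroed, R_s and R_g appear in parallel from the tap: R_th = R_s‖R_g = (2700 × 253)/2953 = 231 Ω.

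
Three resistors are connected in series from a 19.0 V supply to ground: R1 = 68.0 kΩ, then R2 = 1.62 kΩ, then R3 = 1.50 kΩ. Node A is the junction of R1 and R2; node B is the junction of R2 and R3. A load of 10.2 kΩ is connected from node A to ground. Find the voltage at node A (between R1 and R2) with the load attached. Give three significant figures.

Below node A the series string R2+R3 = 3.120 kΩ sits in parallel with the 10.2 kΩ load: 2.389 kΩ.
V_A = 19.0 × 2.389/(68.0 + 2.389) = 0.645 V.

V ≈ 0.645 V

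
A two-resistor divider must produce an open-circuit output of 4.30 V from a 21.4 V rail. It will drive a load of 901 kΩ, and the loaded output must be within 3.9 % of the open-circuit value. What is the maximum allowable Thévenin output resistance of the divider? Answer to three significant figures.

Loading drop = R_th/(R_th + R_L) ≤ 0.0390, so R_th ≤ R_L · ε/(1−ε) = 901 kΩ × 0.0390/0.9610 = 36.6 kΩ.
(Any R1, R2 with R2/(R1+R2) = 0.201 and R1‖R2 ≤ 36.6 kΩ will meet the spec.)

R_th ≤ 36.6 kΩ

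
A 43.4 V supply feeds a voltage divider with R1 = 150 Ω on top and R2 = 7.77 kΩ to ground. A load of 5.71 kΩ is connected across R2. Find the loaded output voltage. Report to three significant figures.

The load sits in parallel with R2: R2‖R_L = (7770 × 5710) / (7770 + 5710) = 3291 Ω.
V_out = 43.4 × 3291 / (150 + 3291) = 43.4 × 3291/3441 = 41.5 V.
(Unloaded it would have been 42.6 V.)

V_out ≈ 41.5 V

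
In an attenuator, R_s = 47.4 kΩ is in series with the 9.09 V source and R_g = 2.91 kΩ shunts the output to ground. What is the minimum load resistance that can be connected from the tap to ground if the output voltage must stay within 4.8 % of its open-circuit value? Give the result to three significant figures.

R_L(min) ≈ 54.4 kΩ

Output resistance R_th = R_s‖R_g = (47.4 × 2.91)/50.31 = 2.742 kΩ.
The fractional drop is R_th/(R_th + R_L); requiring this ≤ 0.0480 gives R_L ≥ R_th(1/0.0480 − 1) = 2.742 × 19.83 = 54.4 kΩ.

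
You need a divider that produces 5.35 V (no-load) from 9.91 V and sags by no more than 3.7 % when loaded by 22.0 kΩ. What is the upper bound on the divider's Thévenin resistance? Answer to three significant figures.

Loading drop = R_th/(R_th + R_L) ≤ 0.0370, so R_th ≤ R_L · ε/(1−ε) = 22.0 kΩ × 0.0370/0.9630 = 845 Ω.

R_th ≤ 845 Ω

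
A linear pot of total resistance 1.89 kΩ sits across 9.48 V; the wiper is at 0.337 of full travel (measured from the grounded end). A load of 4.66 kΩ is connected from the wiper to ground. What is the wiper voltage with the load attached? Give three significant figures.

V ≈ 2.93 V

The wiper splits the pot into (1−α)R = 1253 Ω above and αR = 636.9 Ω below.
Lower section ‖ load = 560.3 Ω.
V_wiper = 9.48 × 560.3/(1253 + 560.3) = 2.93 V.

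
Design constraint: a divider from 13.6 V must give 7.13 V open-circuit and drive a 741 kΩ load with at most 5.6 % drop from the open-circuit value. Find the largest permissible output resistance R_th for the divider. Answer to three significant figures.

Loading drop = R_th/(R_th + R_L) ≤ 0.0560, so R_th ≤ R_L · ε/(1−ε) = 741 kΩ × 0.0560/0.9440 = 44.0 kΩ.
(Any R1, R2 with R2/(R1+R2) = 0.524 and R1‖R2 ≤ 44.0 kΩ will meet the spec.)

R_th ≤ 44.0 kΩ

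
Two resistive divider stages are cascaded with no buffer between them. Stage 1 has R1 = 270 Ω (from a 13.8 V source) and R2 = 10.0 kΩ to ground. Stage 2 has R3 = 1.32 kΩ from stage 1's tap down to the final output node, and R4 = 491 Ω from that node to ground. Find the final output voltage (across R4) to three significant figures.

V_out ≈ 3.18 V

Stage 2 presents R3+R4 = 1811 Ω as a load on stage 1's tap.
Stage 1's lower leg becomes R2‖(R3+R4) = 1533 Ω, so V_mid = 13.8 × 1533/1803 = 11.73 V.
Stage 2 is itself unloaded: V_out = V_mid × R4/(R3+R4) = 11.73 × 491/1811 = 3.18 V.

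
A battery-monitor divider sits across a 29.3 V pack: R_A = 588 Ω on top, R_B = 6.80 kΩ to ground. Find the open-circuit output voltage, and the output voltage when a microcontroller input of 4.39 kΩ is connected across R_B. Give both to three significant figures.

Unloaded: 27.0 V; loaded: 24.0 V

Open-circuit: V = 29.3 × 6800/(588 + 6800) = 27.0 V.
With the load, R_B becomes R_B‖R_L = 2668 Ω, so V = 29.3 × 2668/3256 = 24.0 V.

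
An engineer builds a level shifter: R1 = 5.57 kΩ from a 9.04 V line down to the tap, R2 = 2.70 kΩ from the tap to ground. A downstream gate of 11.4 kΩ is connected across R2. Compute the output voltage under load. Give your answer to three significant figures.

The load sits in parallel with R2: R2‖R_L = (2.70 × 11.4) / (2.70 + 11.4) = 2.183 kΩ.
V_out = 9.04 × 2.183 / (5.57 + 2.183) = 9.04 × 2.183/7.753 = 2.55 V.

V_out ≈ 2.55 V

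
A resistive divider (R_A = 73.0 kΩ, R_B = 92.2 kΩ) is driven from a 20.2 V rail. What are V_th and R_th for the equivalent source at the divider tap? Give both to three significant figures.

V_th = 11.3 V, R_th = 40.7 kΩ

V_th is the open-circuit tap voltage: 20.2 × 92.2/(73.0 + 92.2) = 11.3 V.
With the supply zeroed, R_A and R_B appear in parallel from the tap: R_th = R_A‖R_B = (73.0 × 92.2)/165.2 = 40.7 kΩ.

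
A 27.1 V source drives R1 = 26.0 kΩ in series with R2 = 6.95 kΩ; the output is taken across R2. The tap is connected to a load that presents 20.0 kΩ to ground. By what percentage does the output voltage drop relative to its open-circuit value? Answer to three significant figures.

21.5 %

Unloaded V = 27.1 × 6.95/32.95 = 5.716 V.
Loaded: R2‖R_L = 5.158 kΩ, giving V = 27.1 × 5.158/31.16 = 4.486 V.
Drop = (5.716 − 4.486) / 5.716 = 21.5 %.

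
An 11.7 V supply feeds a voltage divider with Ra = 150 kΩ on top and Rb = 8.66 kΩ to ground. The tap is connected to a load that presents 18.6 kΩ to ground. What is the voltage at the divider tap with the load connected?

V_out ≈ 0.443 V

The load sits in parallel with Rb: Rb‖R_L = (8.66 × 18.6) / (8.66 + 18.6) = 5.909 kΩ.
V_out = 11.7 × 5.909 / (150 + 5.909) = 11.7 × 5.909/155.9 = 0.443 V.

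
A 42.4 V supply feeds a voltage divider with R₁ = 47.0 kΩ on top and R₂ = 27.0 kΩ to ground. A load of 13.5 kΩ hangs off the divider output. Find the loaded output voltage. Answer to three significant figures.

The load sits in parallel with R₂: R₂‖R_L = (27.0 × 13.5) / (27.0 + 13.5) = 9.000 kΩ.
V_out = 42.4 × 9.000 / (47.0 + 9.000) = 42.4 × 9.000/56.00 = 6.81 V.

V_out ≈ 6.81 V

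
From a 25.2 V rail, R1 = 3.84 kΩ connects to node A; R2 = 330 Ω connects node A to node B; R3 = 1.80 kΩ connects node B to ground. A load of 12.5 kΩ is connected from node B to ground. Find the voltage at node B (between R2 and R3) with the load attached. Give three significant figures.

At node B, R3 is in parallel with the load: R3‖R_L = 1573 Ω.
Below node A the resistance is R2 + (R3‖R_L) = 1903 Ω, so V_A = 25.2 × 1903/5743 = 8.352 V.
Then V_B = V_A × (R3‖R_L)/(R2 + R3‖R_L) = 8.352 × 1573/1903 = 6.90 V.

V ≈ 6.90 V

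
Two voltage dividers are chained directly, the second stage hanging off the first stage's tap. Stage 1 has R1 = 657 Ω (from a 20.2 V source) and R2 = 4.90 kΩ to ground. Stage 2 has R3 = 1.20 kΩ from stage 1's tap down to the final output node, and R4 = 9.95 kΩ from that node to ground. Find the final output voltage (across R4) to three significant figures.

V_out ≈ 15.1 V

Stage 2 presents R3+R4 = 11150 Ω as a load on stage 1's tap.
Stage 1's lower leg becomes R2‖(R3+R4) = 3404 Ω, so V_mid = 20.2 × 3404/4061 = 16.93 V.
Stage 2 is itself unloaded: V_out = V_mid × R4/(R3+R4) = 16.93 × 9950/11150 = 15.1 V.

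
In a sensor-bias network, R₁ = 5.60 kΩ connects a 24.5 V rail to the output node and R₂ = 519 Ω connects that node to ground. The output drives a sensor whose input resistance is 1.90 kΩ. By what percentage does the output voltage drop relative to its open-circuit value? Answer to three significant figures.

20.0 %

Unloaded V = 24.5 × 519/6119 = 2.078 V.
Loaded: R₂‖R_L = 407.6 Ω, giving V = 24.5 × 407.6/6008 = 1.662 V.
Drop = (2.078 − 1.662) / 2.078 = 20.0 %.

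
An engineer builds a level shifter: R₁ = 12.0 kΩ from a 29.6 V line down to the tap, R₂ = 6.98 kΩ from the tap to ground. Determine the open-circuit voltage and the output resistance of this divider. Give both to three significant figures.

V_th is the open-circuit tap voltage: 29.6 × 6.98/(12.0 + 6.98) = 10.9 V.
With the supply zeroed, R₁ and R₂ appear in parallel from the tap: R_th = R₁‖R₂ = (12.0 × 6.98)/18.98 = 4.41 kΩ.

V_th = 10.9 V, R_th = 4.41 kΩ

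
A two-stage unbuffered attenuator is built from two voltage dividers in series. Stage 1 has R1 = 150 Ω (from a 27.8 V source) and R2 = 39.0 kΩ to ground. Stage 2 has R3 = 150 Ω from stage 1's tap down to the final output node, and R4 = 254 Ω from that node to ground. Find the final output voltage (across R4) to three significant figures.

V_out ≈ 12.7 V

Stage 2 presents R3+R4 = 404.0 Ω as a load on stage 1's tap.
Stage 1's lower leg becomes R2‖(R3+R4) = 399.9 Ω, so V_mid = 27.8 × 399.9/549.9 = 20.22 V.
Stage 2 is itself unloaded: V_out = V_mid × R4/(R3+R4) = 20.22 × 254/404.0 = 12.7 V.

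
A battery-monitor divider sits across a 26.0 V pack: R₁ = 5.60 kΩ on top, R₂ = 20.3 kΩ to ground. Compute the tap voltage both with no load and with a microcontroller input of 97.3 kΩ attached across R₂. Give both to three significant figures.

Open-circuit: V = 26.0 × 20.3/(5.60 + 20.3) = 20.4 V.
With the load, R₂ becomes R₂‖R_L = 16.80 kΩ, so V = 26.0 × 16.80/22.40 = 19.5 V.

Unloaded: 20.4 V; loaded: 19.5 V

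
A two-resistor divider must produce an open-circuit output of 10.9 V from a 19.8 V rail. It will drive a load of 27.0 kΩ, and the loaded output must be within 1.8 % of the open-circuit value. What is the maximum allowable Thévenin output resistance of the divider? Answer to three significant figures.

R_th ≤ 495 Ω

Loading drop = R_th/(R_th + R_L) ≤ 0.0180, so R_th ≤ R_L · ε/(1−ε) = 27.0 kΩ × 0.0180/0.9820 = 495 Ω.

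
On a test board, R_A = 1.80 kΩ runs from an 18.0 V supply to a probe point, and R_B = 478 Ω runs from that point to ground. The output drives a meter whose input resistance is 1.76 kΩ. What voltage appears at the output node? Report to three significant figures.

V_out ≈ 3.11 V

The load sits in parallel with R_B: R_B‖R_L = (478 × 1760) / (478 + 1760) = 375.9 Ω.
V_out = 18.0 × 375.9 / (1800 + 375.9) = 18.0 × 375.9/2176 = 3.11 V.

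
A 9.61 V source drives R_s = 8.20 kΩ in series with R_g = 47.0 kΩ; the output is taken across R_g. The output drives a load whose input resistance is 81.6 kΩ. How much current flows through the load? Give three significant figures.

R_g‖R_L = 29.82 kΩ; V_out = 9.61 × 29.82/38.02 = 7.538 V.
I_L = V_out / R_L = 7.538 / 81.6 kΩ = 0.0924 mA.

I_L ≈ 0.0924 mA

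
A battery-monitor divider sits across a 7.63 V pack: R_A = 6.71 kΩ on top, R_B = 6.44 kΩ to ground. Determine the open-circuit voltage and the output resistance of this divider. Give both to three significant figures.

V_th = 3.74 V, R_th = 3.29 kΩ

V_th is the open-circuit tap voltage: 7.63 × 6.44/(6.71 + 6.44) = 3.74 V.
With the supply zeroed, R_A and R_B appear in parallel from the tap: R_th = R_A‖R_B = (6.71 × 6.44)/13.15 = 3.29 kΩ.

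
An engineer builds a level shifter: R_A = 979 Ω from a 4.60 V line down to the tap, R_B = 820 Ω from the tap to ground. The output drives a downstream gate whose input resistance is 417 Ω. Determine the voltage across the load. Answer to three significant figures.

V_out ≈ 1.01 V

The load sits in parallel with R_B: R_B‖R_L = (820 × 417) / (820 + 417) = 276.4 Ω.
V_out = 4.60 × 276.4 / (979 + 276.4) = 4.60 × 276.4/1255 = 1.01 V.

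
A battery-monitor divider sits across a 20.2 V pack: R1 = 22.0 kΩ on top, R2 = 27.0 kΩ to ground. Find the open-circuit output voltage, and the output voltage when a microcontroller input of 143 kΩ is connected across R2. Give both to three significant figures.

Unloaded: 11.1 V; loaded: 10.3 V

Open-circuit: V = 20.2 × 27.0/(22.0 + 27.0) = 11.1 V.
With the load, R2 becomes R2‖R_L = 22.71 kΩ, so V = 20.2 × 22.71/44.71 = 10.3 V.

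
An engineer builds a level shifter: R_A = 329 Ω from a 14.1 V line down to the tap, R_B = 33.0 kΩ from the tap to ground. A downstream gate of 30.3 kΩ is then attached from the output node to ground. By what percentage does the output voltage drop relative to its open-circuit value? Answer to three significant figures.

The divider's output (Thévenin) resistance is R_A‖R_B = 325.8 Ω.
Fractional drop under load = R_th/(R_th + R_L) = 325.8 / (325.8 + 30300) = 0.01064.
So the output falls by 1.06 %.

1.06 %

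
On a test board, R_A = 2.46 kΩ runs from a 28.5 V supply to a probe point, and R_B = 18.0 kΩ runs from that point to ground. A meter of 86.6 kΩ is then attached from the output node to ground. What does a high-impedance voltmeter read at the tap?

The load sits in parallel with R_B: R_B‖R_L = (18.0 × 86.6) / (18.0 + 86.6) = 14.90 kΩ.
V_out = 28.5 × 14.90 / (2.46 + 14.90) = 28.5 × 14.90/17.36 = 24.5 V.

V_out ≈ 24.5 V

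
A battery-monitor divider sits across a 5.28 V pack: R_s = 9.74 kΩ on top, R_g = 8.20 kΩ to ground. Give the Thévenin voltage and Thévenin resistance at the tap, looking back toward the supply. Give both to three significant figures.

V_th is the open-circuit tap voltage: 5.28 × 8.20/(9.74 + 8.20) = 2.41 V.
With the supply zeroed, R_s and R_g appear in parallel from the tap: R_th = R_s‖R_g = (9.74 × 8.20)/17.94 = 4.45 kΩ.

V_th = 2.41 V, R_th = 4.45 kΩ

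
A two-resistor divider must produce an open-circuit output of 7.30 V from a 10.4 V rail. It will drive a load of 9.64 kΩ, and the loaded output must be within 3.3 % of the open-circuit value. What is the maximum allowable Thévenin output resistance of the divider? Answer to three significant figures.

R_th ≤ 329 Ω

Loading drop = R_th/(R_th + R_L) ≤ 0.0330, so R_th ≤ R_L · ε/(1−ε) = 9.64 kΩ × 0.0330/0.9670 = 329 Ω.
(Any R1, R2 with R2/(R1+R2) = 0.702 and R1‖R2 ≤ 329 Ω will meet the spec.)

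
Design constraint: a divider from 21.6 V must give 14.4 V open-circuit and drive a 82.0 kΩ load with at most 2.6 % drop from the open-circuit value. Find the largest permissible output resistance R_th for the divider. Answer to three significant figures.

Loading drop = R_th/(R_th + R_L) ≤ 0.0260, so R_th ≤ R_L · ε/(1−ε) = 82.0 kΩ × 0.0260/0.9740 = 2.19 kΩ.

R_th ≤ 2.19 kΩ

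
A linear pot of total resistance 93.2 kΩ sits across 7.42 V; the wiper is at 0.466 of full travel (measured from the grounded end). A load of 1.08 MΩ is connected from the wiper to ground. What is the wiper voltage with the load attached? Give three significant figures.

V ≈ 3.39 V

The wiper splits the pot into (1−α)R = 49.77 kΩ above and αR = 43.43 kΩ below.
Lower section ‖ load = 41.75 kΩ.
V_wiper = 7.42 × 41.75/(49.77 + 41.75) = 3.39 V.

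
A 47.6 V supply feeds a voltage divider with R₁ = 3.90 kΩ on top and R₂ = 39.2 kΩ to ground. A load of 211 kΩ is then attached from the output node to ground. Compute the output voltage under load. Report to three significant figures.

V_out ≈ 42.6 V

The load sits in parallel with R₂: R₂‖R_L = (39.2 × 211) / (39.2 + 211) = 33.06 kΩ.
V_out = 47.6 × 33.06 / (3.90 + 33.06) = 47.6 × 33.06/36.96 = 42.6 V.
(Unloaded it would have been 43.3 V.)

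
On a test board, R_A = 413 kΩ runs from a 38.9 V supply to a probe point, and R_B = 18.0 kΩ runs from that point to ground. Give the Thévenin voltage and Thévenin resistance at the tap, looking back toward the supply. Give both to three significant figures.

V_th = 1.62 V, R_th = 17.2 kΩ

V_th is the open-circuit tap voltage: 38.9 × 18.0/(413 + 18.0) = 1.62 V.
With the supply zeroed, R_A and R_B appear in parallel from the tap: R_th = R_A‖R_B = (413 × 18.0)/431.0 = 17.2 kΩ.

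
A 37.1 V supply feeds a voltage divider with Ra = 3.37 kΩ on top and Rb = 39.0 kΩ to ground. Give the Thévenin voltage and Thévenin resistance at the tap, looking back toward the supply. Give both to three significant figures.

V_th is the open-circuit tap voltage: 37.1 × 39.0/(3.37 + 39.0) = 34.1 V.
With the supply zeroed, Ra and Rb appear in parallel from the tap: R_th = Ra‖Rb = (3.37 × 39.0)/42.37 = 3.10 kΩ.

V_th = 34.1 V, R_th = 3.10 kΩ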